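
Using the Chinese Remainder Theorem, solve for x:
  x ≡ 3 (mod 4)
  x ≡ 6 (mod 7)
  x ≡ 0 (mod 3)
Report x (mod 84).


Moduli 4, 7, 3 are pairwise coprime; by CRT there is a unique solution modulo M = 4 · 7 · 3 = 84.
Solve pairwise, accumulating the modulus:
  Start with x ≡ 3 (mod 4).
  Combine with x ≡ 6 (mod 7): since gcd(4, 7) = 1, we get a unique residue mod 28.
    Write x = 3 + 4·t and substitute into x ≡ 6 (mod 7): 4·t ≡ 6 − 3 = 3 (mod 7).
    The inverse of 4 mod 7 is 2 (since 4·2 = 8 = 1·7 + 1), so t ≡ 2·3 = 6 ≡ 6 (mod 7).
    Then x = 3 + 4·6 = 27, valid modulo lcm(4, 7) = 28: x ≡ 27 (mod 28).
  Combine with x ≡ 0 (mod 3): since gcd(28, 3) = 1, we get a unique residue mod 84.
    Write x = 27 + 28·t and substitute into x ≡ 0 (mod 3): 28·t ≡ 0 − 27 = -27 (mod 3).
    Reduce coefficients mod 3: 1·t ≡ 0 (mod 3).
    So t ≡ 0 (mod 3).
    Then x = 27 + 28·0 = 27, valid modulo lcm(28, 3) = 84: x ≡ 27 (mod 84).
Verify: 27 mod 4 = 3 ✓, 27 mod 7 = 6 ✓, 27 mod 3 = 0 ✓.

x ≡ 27 (mod 84).


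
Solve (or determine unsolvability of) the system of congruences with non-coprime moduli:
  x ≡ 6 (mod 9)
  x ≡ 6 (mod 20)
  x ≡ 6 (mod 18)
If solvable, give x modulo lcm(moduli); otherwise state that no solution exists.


Moduli 9, 20, 18 are not pairwise coprime, so CRT works modulo lcm(m_i) when all pairwise compatibility conditions hold.
Pairwise compatibility: gcd(m_i, m_j) must divide a_i - a_j for every pair.
Merge one congruence at a time:
  Start: x ≡ 6 (mod 9).
  Combine with x ≡ 6 (mod 20): gcd(9, 20) = 1; 6 - 6 = 0, which IS divisible by 1, so compatible.
    Write x = 6 + 9·t and substitute into x ≡ 6 (mod 20): 9·t ≡ 6 − 6 = 0 (mod 20).
    The inverse of 9 mod 20 is 9 (since 9·9 = 81 = 4·20 + 1), so t ≡ 9·0 = 0 ≡ 0 (mod 20).
    Then x = 6 + 9·0 = 6, valid modulo lcm(9, 20) = 180: x ≡ 6 (mod 180).
  Combine with x ≡ 6 (mod 18): gcd(180, 18) = 18; 6 - 6 = 0, which IS divisible by 18, so compatible.
    Write x = 6 + 180·t and substitute into x ≡ 6 (mod 18): 180·t ≡ 6 − 6 = 0 (mod 18).
    Divide the congruence (and modulus) by g = 18: 10·t ≡ 0 (mod 1).
    Modulo 1 every t works; take t = 0.
    Then x = 6 + 180·0 = 6, valid modulo lcm(180, 18) = 180: x ≡ 6 (mod 180).
Verify: 6 mod 9 = 6, 6 mod 20 = 6, 6 mod 18 = 6.

x ≡ 6 (mod 180).


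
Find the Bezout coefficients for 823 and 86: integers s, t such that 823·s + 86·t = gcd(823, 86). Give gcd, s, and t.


Euclidean algorithm on (823, 86) — divide until remainder is 0:
  823 = 9 · 86 + 49
  86 = 1 · 49 + 37
  49 = 1 · 37 + 12
  37 = 3 · 12 + 1
  12 = 12 · 1 + 0
gcd(823, 86) = 1.
Track Bezout coefficients alongside the remainders: start with r₀ = 823 = a·1 + b·0 (s = 1, t = 0) and r₁ = 86 = a·0 + b·1 (s = 0, t = 1); each new remainder r_{k+1} = r_{k-1} − q_k·r_k inherits s_{k+1} = s_{k-1} − q_k·s_k, t_{k+1} = t_{k-1} − q_k·t_k, so r_k = a·s_k + b·t_k at every step:
  q = 9: r = 49, s = 1 − 9·0 = 1, t = 0 − 9·1 = -9  (check: 823·1 + 86·(-9) = 49)
  q = 1: r = 37, s = 0 − 1·1 = -1, t = 1 − 1·(-9) = 10  (check: 823·(-1) + 86·10 = 37)
  q = 1: r = 12, s = 1 − 1·(-1) = 2, t = -9 − 1·10 = -19  (check: 823·2 + 86·(-19) = 12)
  q = 3: r = 1, s = -1 − 3·2 = -7, t = 10 − 3·(-19) = 67  (check: 823·(-7) + 86·67 = 1)
The row with r = 1 (the gcd) gives the Bezout coefficients s = -7, t = 67.
Result: 823 · (-7) + 86 · (67) = 1.

gcd(823, 86) = 1; s = -7, t = 67 (check: 823·(-7) + 86·67 = 1).


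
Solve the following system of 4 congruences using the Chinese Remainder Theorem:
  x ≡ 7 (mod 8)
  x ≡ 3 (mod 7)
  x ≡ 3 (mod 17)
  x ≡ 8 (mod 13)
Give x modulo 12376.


Product of moduli M = 8 · 7 · 17 · 13 = 12376.
Merge one congruence at a time:
  Start: x ≡ 7 (mod 8).
  Combine with x ≡ 3 (mod 7); new modulus lcm = 56.
    Write x = 7 + 8·t and substitute into x ≡ 3 (mod 7): 8·t ≡ 3 − 7 = -4 (mod 7).
    Reduce coefficients mod 7: 1·t ≡ 3 (mod 7).
    So t ≡ 3 (mod 7).
    Then x = 7 + 8·3 = 31, valid modulo lcm(8, 7) = 56: x ≡ 31 (mod 56).
  Combine with x ≡ 3 (mod 17); new modulus lcm = 952.
    Write x = 31 + 56·t and substitute into x ≡ 3 (mod 17): 56·t ≡ 3 − 31 = -28 (mod 17).
    Reduce coefficients mod 17: 5·t ≡ 6 (mod 17).
    The inverse of 5 mod 17 is 7 (since 5·7 = 35 = 2·17 + 1), so t ≡ 7·6 = 42 ≡ 8 (mod 17).
    Then x = 31 + 56·8 = 479, valid modulo lcm(56, 17) = 952: x ≡ 479 (mod 952).
  Combine with x ≡ 8 (mod 13); new modulus lcm = 12376.
    Write x = 479 + 952·t and substitute into x ≡ 8 (mod 13): 952·t ≡ 8 − 479 = -471 (mod 13).
    Reduce coefficients mod 13: 3·t ≡ 10 (mod 13).
    The inverse of 3 mod 13 is 9 (since 3·9 = 27 = 2·13 + 1), so t ≡ 9·10 = 90 ≡ 12 (mod 13).
    Then x = 479 + 952·12 = 11903, valid modulo lcm(952, 13) = 12376: x ≡ 11903 (mod 12376).
Verify against each original: 11903 mod 8 = 7, 11903 mod 7 = 3, 11903 mod 17 = 3, 11903 mod 13 = 8.

x ≡ 11903 (mod 12376).


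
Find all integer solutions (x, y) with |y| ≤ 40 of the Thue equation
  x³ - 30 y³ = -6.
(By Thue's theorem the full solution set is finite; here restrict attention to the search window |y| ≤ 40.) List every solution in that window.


The equation is x³ - 30y³ = -6. For fixed y, x³ = 30·y³ − 6, so a solution requires the RHS to be a perfect cube.
Strategy: iterate y from -40 to 40, compute RHS = 30·y³ − 6, and check whether it is a (positive or negative) perfect cube.
Check small values of y:
  y = 0: RHS = -6 is not a perfect cube.
  y = 1: RHS = 24 is not a perfect cube.
  y = -1: RHS = -36 is not a perfect cube.
  y = 2: RHS = 234 is not a perfect cube.
  y = -2: RHS = -246 is not a perfect cube.
  y = 3: RHS = 804 is not a perfect cube.
  y = -3: RHS = -816 is not a perfect cube.
Continuing the search up to |y| = 40 finds no solutions either.
No (x, y) in the scanned range satisfies the equation.

No integer solutions with |y| ≤ 40.


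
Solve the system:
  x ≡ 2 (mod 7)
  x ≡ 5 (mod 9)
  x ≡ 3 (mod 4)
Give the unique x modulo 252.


Moduli 7, 9, 4 are pairwise coprime; by CRT there is a unique solution modulo M = 7 · 9 · 4 = 252.
Solve pairwise, accumulating the modulus:
  Start with x ≡ 2 (mod 7).
  Combine with x ≡ 5 (mod 9): since gcd(7, 9) = 1, we get a unique residue mod 63.
    Write x = 2 + 7·t and substitute into x ≡ 5 (mod 9): 7·t ≡ 5 − 2 = 3 (mod 9).
    The inverse of 7 mod 9 is 4 (since 7·4 = 28 = 3·9 + 1), so t ≡ 4·3 = 12 ≡ 3 (mod 9).
    Then x = 2 + 7·3 = 23, valid modulo lcm(7, 9) = 63: x ≡ 23 (mod 63).
  Combine with x ≡ 3 (mod 4): since gcd(63, 4) = 1, we get a unique residue mod 252.
    Write x = 23 + 63·t and substitute into x ≡ 3 (mod 4): 63·t ≡ 3 − 23 = -20 (mod 4).
    Reduce coefficients mod 4: 3·t ≡ 0 (mod 4).
    The inverse of 3 mod 4 is 3 (since 3·3 = 9 = 2·4 + 1), so t ≡ 3·0 = 0 ≡ 0 (mod 4).
    Then x = 23 + 63·0 = 23, valid modulo lcm(63, 4) = 252: x ≡ 23 (mod 252).
Verify: 23 mod 7 = 2 ✓, 23 mod 9 = 5 ✓, 23 mod 4 = 3 ✓.

x ≡ 23 (mod 252).


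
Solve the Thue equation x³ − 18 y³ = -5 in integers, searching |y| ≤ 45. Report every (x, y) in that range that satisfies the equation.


The equation is x³ - 18y³ = -5. For fixed y, x³ = 18·y³ − 5, so a solution requires the RHS to be a perfect cube.
Strategy: iterate y from -45 to 45, compute RHS = 18·y³ − 5, and check whether it is a (positive or negative) perfect cube.
Check small values of y:
  y = 0: RHS = -5 is not a perfect cube.
  y = 1: RHS = 13 is not a perfect cube.
  y = -1: RHS = -23 is not a perfect cube.
  y = 2: RHS = 139 is not a perfect cube.
  y = -2: RHS = -149 is not a perfect cube.
  y = 3: RHS = 481 is not a perfect cube.
  y = -3: RHS = -491 is not a perfect cube.
Continuing the search up to |y| = 45 finds no solutions either.
No (x, y) in the scanned range satisfies the equation.

No integer solutions with |y| ≤ 45.


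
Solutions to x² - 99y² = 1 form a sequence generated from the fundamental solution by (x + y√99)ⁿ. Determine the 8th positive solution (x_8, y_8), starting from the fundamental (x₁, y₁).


Step 1: Find the fundamental solution (x₁, y₁) of x² - 99y² = 1.
  Expand √99 as a continued fraction. a₀ = ⌊√99⌋ = 9; iterate m_{k+1} = d_k·a_k − m_k, d_{k+1} = (99 − m_{k+1}²)/d_k, a_{k+1} = ⌊(a₀ + m_{k+1})/d_{k+1}⌋ (starting m₀ = 0, d₀ = 1), with convergents p_k = a_k·p_{k-1} + p_{k-2}, q_k = a_k·q_{k-1} + q_{k-2} (p₋₁ = 1, q₋₁ = 0):
  k = 0: a₀ = 9; p₀/q₀ = 9/1; p₀² − 99·q₀² = 81 − 99 = -18.
  k = 1: m = 9, d = 18, a = ⌊(9 + 9)/18⌋ = 1; p/q = (1·9 + 1)/(1·1 + 0) = 10/1; p² − 99·q² = 100 − 99 = 1.
  The first convergent with p² − 99·q² = 1 gives the fundamental solution (x₁, y₁) = (10, 1).
Step 2: Apply the recurrence (x_{n+1}, y_{n+1}) = (x₁x_n + 99y₁y_n, x₁y_n + y₁x_n) repeatedly.
  From (x_1, y_1) = (10, 1): x_2 = 10·10 + 99·1·1 = 199; y_2 = 10·1 + 1·10 = 20.
  From (x_2, y_2) = (199, 20): x_3 = 10·199 + 99·1·20 = 3970; y_3 = 10·20 + 1·199 = 399.
  From (x_3, y_3) = (3970, 399): x_4 = 10·3970 + 99·1·399 = 79201; y_4 = 10·399 + 1·3970 = 7960.
  From (x_4, y_4) = (79201, 7960): x_5 = 10·79201 + 99·1·7960 = 1580050; y_5 = 10·7960 + 1·79201 = 158801.
  From (x_5, y_5) = (1580050, 158801): x_6 = 10·1580050 + 99·1·158801 = 31521799; y_6 = 10·158801 + 1·1580050 = 3168060.
  From (x_6, y_6) = (31521799, 3168060): x_7 = 10·31521799 + 99·1·3168060 = 628855930; y_7 = 10·3168060 + 1·31521799 = 63202399.
  From (x_7, y_7) = (628855930, 63202399): x_8 = 10·628855930 + 99·1·63202399 = 12545596801; y_8 = 10·63202399 + 1·628855930 = 1260879920.
Step 3: Verify x_8² - 99·y_8² = 157391999093261433601 - 157391999093261433600 = 1 (should be 1). ✓

(x_1, y_1) = (10, 1); (x_8, y_8) = (12545596801, 1260879920).


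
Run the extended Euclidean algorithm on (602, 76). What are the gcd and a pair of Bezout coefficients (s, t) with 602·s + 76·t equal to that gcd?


Euclidean algorithm on (602, 76) — divide until remainder is 0:
  602 = 7 · 76 + 70
  76 = 1 · 70 + 6
  70 = 11 · 6 + 4
  6 = 1 · 4 + 2
  4 = 2 · 2 + 0
gcd(602, 76) = 2.
Track Bezout coefficients alongside the remainders: start with r₀ = 602 = a·1 + b·0 (s = 1, t = 0) and r₁ = 76 = a·0 + b·1 (s = 0, t = 1); each new remainder r_{k+1} = r_{k-1} − q_k·r_k inherits s_{k+1} = s_{k-1} − q_k·s_k, t_{k+1} = t_{k-1} − q_k·t_k, so r_k = a·s_k + b·t_k at every step:
  q = 7: r = 70, s = 1 − 7·0 = 1, t = 0 − 7·1 = -7  (check: 602·1 + 76·(-7) = 70)
  q = 1: r = 6, s = 0 − 1·1 = -1, t = 1 − 1·(-7) = 8  (check: 602·(-1) + 76·8 = 6)
  q = 11: r = 4, s = 1 − 11·(-1) = 12, t = -7 − 11·8 = -95  (check: 602·12 + 76·(-95) = 4)
  q = 1: r = 2, s = -1 − 1·12 = -13, t = 8 − 1·(-95) = 103  (check: 602·(-13) + 76·103 = 2)
The row with r = 2 (the gcd) gives the Bezout coefficients s = -13, t = 103.
Result: 602 · (-13) + 76 · (103) = 2.

gcd(602, 76) = 2; s = -13, t = 103 (check: 602·(-13) + 76·103 = 2).


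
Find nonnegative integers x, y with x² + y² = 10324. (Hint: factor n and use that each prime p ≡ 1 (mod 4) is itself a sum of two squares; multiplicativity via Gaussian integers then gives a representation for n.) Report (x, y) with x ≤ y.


Step 1: Factor n = 10324 = 2^2 · 29 · 89.
Step 2: Check the mod-4 condition on each prime factor: 2 = 2 (special); 29 ≡ 1 (mod 4), exponent 1; 89 ≡ 1 (mod 4), exponent 1.
All primes ≡ 3 (mod 4) appear to even exponent (or don't appear), so by the two-squares theorem n IS expressible as a sum of two squares.
Step 3: Build a representation. Group n = k² · m with k = 2 and m = 29 · 89 = 2581 (a product of primes ≡ 1 (mod 4)); a representation of m scales to one of n via (k·x)² + (k·y)² = k²(x² + y²). Each prime p ≡ 1 (mod 4) is itself a sum of two squares; find a² by testing p − a² for a perfect square:
  29: 29 − 1² = 28, 29 − 2² = 25 = 5² ⇒ 29 = 2² + 5².
  89: 89 − 1² = 88, 89 − 2² = 85, 89 − 3² = 80, 89 − 4² = 73, 89 − 5² = 64 = 8² ⇒ 89 = 5² + 8².
  Combine using the Brahmagupta–Fibonacci identity (a² + b²)(c² + d²) = (ac − bd)² + (ad + bc)² = (ac + bd)² + (ad − bc)²:
  29 · 89 = 2581: from (2² + 5²)(5² + 8²), take (2·5 − 5·8, 2·8 + 5·5) = (10 − 40, 16 + 25) = (-30, 41); dropping signs (only squares matter) gives (30, 41); check 30² + 41² = 900 + 1681 = 2581 ✓.
  Scale by k = 2: (2·30, 2·41) = (60, 82).
Step 4: Order so x ≤ y and verify: 60² + 82² = 3600 + 6724 = 10324 = n. ✓

n = 10324 = 60² + 82² (one valid representation with x ≤ y).


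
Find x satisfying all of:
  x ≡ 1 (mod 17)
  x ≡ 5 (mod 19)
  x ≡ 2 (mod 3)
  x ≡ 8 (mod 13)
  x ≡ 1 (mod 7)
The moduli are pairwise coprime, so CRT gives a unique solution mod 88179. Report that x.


Product of moduli M = 17 · 19 · 3 · 13 · 7 = 88179.
Merge one congruence at a time:
  Start: x ≡ 1 (mod 17).
  Combine with x ≡ 5 (mod 19); new modulus lcm = 323.
    Write x = 1 + 17·t and substitute into x ≡ 5 (mod 19): 17·t ≡ 5 − 1 = 4 (mod 19).
    The inverse of 17 mod 19 is 9 (since 17·9 = 153 = 8·19 + 1), so t ≡ 9·4 = 36 ≡ 17 (mod 19).
    Then x = 1 + 17·17 = 290, valid modulo lcm(17, 19) = 323: x ≡ 290 (mod 323).
  Combine with x ≡ 2 (mod 3); new modulus lcm = 969.
    Write x = 290 + 323·t and substitute into x ≡ 2 (mod 3): 323·t ≡ 2 − 290 = -288 (mod 3).
    Reduce coefficients mod 3: 2·t ≡ 0 (mod 3).
    The inverse of 2 mod 3 is 2 (since 2·2 = 4 = 1·3 + 1), so t ≡ 2·0 = 0 ≡ 0 (mod 3).
    Then x = 290 + 323·0 = 290, valid modulo lcm(323, 3) = 969: x ≡ 290 (mod 969).
  Combine with x ≡ 8 (mod 13); new modulus lcm = 12597.
    Write x = 290 + 969·t and substitute into x ≡ 8 (mod 13): 969·t ≡ 8 − 290 = -282 (mod 13).
    Reduce coefficients mod 13: 7·t ≡ 4 (mod 13).
    The inverse of 7 mod 13 is 2 (since 7·2 = 14 = 1·13 + 1), so t ≡ 2·4 = 8 ≡ 8 (mod 13).
    Then x = 290 + 969·8 = 8042, valid modulo lcm(969, 13) = 12597: x ≡ 8042 (mod 12597).
  Combine with x ≡ 1 (mod 7); new modulus lcm = 88179.
    Write x = 8042 + 12597·t and substitute into x ≡ 1 (mod 7): 12597·t ≡ 1 − 8042 = -8041 (mod 7).
    Reduce coefficients mod 7: 4·t ≡ 2 (mod 7).
    The inverse of 4 mod 7 is 2 (since 4·2 = 8 = 1·7 + 1), so t ≡ 2·2 = 4 ≡ 4 (mod 7).
    Then x = 8042 + 12597·4 = 58430, valid modulo lcm(12597, 7) = 88179: x ≡ 58430 (mod 88179).
Verify against each original: 58430 mod 17 = 1, 58430 mod 19 = 5, 58430 mod 3 = 2, 58430 mod 13 = 8, 58430 mod 7 = 1.

x ≡ 58430 (mod 88179).


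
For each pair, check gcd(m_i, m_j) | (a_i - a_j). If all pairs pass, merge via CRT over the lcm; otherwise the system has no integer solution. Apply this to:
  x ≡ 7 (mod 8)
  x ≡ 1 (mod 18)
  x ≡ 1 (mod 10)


Moduli 8, 18, 10 are not pairwise coprime, so CRT works modulo lcm(m_i) when all pairwise compatibility conditions hold.
Pairwise compatibility: gcd(m_i, m_j) must divide a_i - a_j for every pair.
Merge one congruence at a time:
  Start: x ≡ 7 (mod 8).
  Combine with x ≡ 1 (mod 18): gcd(8, 18) = 2; 1 - 7 = -6, which IS divisible by 2, so compatible.
    Write x = 7 + 8·t and substitute into x ≡ 1 (mod 18): 8·t ≡ 1 − 7 = -6 (mod 18).
    Divide the congruence (and modulus) by g = 2: 4·t ≡ -3 (mod 9).
    Reduce coefficients mod 9: 4·t ≡ 6 (mod 9).
    The inverse of 4 mod 9 is 7 (since 4·7 = 28 = 3·9 + 1), so t ≡ 7·6 = 42 ≡ 6 (mod 9).
    Then x = 7 + 8·6 = 55, valid modulo lcm(8, 18) = 72: x ≡ 55 (mod 72).
  Combine with x ≡ 1 (mod 10): gcd(72, 10) = 2; 1 - 55 = -54, which IS divisible by 2, so compatible.
    Write x = 55 + 72·t and substitute into x ≡ 1 (mod 10): 72·t ≡ 1 − 55 = -54 (mod 10).
    Divide the congruence (and modulus) by g = 2: 36·t ≡ -27 (mod 5).
    Reduce coefficients mod 5: 1·t ≡ 3 (mod 5).
    So t ≡ 3 (mod 5).
    Then x = 55 + 72·3 = 271, valid modulo lcm(72, 10) = 360: x ≡ 271 (mod 360).
Verify: 271 mod 8 = 7, 271 mod 18 = 1, 271 mod 10 = 1.

x ≡ 271 (mod 360).


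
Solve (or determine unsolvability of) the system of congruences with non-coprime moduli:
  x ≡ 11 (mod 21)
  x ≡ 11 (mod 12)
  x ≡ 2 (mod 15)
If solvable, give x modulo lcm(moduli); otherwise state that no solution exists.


Moduli 21, 12, 15 are not pairwise coprime, so CRT works modulo lcm(m_i) when all pairwise compatibility conditions hold.
Pairwise compatibility: gcd(m_i, m_j) must divide a_i - a_j for every pair.
Merge one congruence at a time:
  Start: x ≡ 11 (mod 21).
  Combine with x ≡ 11 (mod 12): gcd(21, 12) = 3; 11 - 11 = 0, which IS divisible by 3, so compatible.
    Write x = 11 + 21·t and substitute into x ≡ 11 (mod 12): 21·t ≡ 11 − 11 = 0 (mod 12).
    Divide the congruence (and modulus) by g = 3: 7·t ≡ 0 (mod 4).
    Reduce coefficients mod 4: 3·t ≡ 0 (mod 4).
    The inverse of 3 mod 4 is 3 (since 3·3 = 9 = 2·4 + 1), so t ≡ 3·0 = 0 ≡ 0 (mod 4).
    Then x = 11 + 21·0 = 11, valid modulo lcm(21, 12) = 84: x ≡ 11 (mod 84).
  Combine with x ≡ 2 (mod 15): gcd(84, 15) = 3; 2 - 11 = -9, which IS divisible by 3, so compatible.
    Write x = 11 + 84·t and substitute into x ≡ 2 (mod 15): 84·t ≡ 2 − 11 = -9 (mod 15).
    Divide the congruence (and modulus) by g = 3: 28·t ≡ -3 (mod 5).
    Reduce coefficients mod 5: 3·t ≡ 2 (mod 5).
    The inverse of 3 mod 5 is 2 (since 3·2 = 6 = 1·5 + 1), so t ≡ 2·2 = 4 ≡ 4 (mod 5).
    Then x = 11 + 84·4 = 347, valid modulo lcm(84, 15) = 420: x ≡ 347 (mod 420).
Verify: 347 mod 21 = 11, 347 mod 12 = 11, 347 mod 15 = 2.

x ≡ 347 (mod 420).


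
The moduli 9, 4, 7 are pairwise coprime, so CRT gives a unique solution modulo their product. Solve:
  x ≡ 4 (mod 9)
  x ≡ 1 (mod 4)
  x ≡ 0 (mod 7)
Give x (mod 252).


Moduli 9, 4, 7 are pairwise coprime; by CRT there is a unique solution modulo M = 9 · 4 · 7 = 252.
Solve pairwise, accumulating the modulus:
  Start with x ≡ 4 (mod 9).
  Combine with x ≡ 1 (mod 4): since gcd(9, 4) = 1, we get a unique residue mod 36.
    Write x = 4 + 9·t and substitute into x ≡ 1 (mod 4): 9·t ≡ 1 − 4 = -3 (mod 4).
    Reduce coefficients mod 4: 1·t ≡ 1 (mod 4).
    So t ≡ 1 (mod 4).
    Then x = 4 + 9·1 = 13, valid modulo lcm(9, 4) = 36: x ≡ 13 (mod 36).
  Combine with x ≡ 0 (mod 7): since gcd(36, 7) = 1, we get a unique residue mod 252.
    Write x = 13 + 36·t and substitute into x ≡ 0 (mod 7): 36·t ≡ 0 − 13 = -13 (mod 7).
    Reduce coefficients mod 7: 1·t ≡ 1 (mod 7).
    So t ≡ 1 (mod 7).
    Then x = 13 + 36·1 = 49, valid modulo lcm(36, 7) = 252: x ≡ 49 (mod 252).
Verify: 49 mod 9 = 4 ✓, 49 mod 4 = 1 ✓, 49 mod 7 = 0 ✓.

x ≡ 49 (mod 252).


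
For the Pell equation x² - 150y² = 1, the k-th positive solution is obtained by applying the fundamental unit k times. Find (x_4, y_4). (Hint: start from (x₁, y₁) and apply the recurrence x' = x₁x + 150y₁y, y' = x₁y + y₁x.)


Step 1: Find the fundamental solution (x₁, y₁) of x² - 150y² = 1.
  Expand √150 as a continued fraction. a₀ = ⌊√150⌋ = 12; iterate m_{k+1} = d_k·a_k − m_k, d_{k+1} = (150 − m_{k+1}²)/d_k, a_{k+1} = ⌊(a₀ + m_{k+1})/d_{k+1}⌋ (starting m₀ = 0, d₀ = 1), with convergents p_k = a_k·p_{k-1} + p_{k-2}, q_k = a_k·q_{k-1} + q_{k-2} (p₋₁ = 1, q₋₁ = 0):
  k = 0: a₀ = 12; p₀/q₀ = 12/1; p₀² − 150·q₀² = 144 − 150 = -6.
  k = 1: m = 12, d = 6, a = ⌊(12 + 12)/6⌋ = 4; p/q = (4·12 + 1)/(4·1 + 0) = 49/4; p² − 150·q² = 2401 − 2400 = 1.
  The first convergent with p² − 150·q² = 1 gives the fundamental solution (x₁, y₁) = (49, 4).
Step 2: Apply the recurrence (x_{n+1}, y_{n+1}) = (x₁x_n + 150y₁y_n, x₁y_n + y₁x_n) repeatedly.
  From (x_1, y_1) = (49, 4): x_2 = 49·49 + 150·4·4 = 4801; y_2 = 49·4 + 4·49 = 392.
  From (x_2, y_2) = (4801, 392): x_3 = 49·4801 + 150·4·392 = 470449; y_3 = 49·392 + 4·4801 = 38412.
  From (x_3, y_3) = (470449, 38412): x_4 = 49·470449 + 150·4·38412 = 46099201; y_4 = 49·38412 + 4·470449 = 3763984.
Step 3: Verify x_4² - 150·y_4² = 2125136332838401 - 2125136332838400 = 1 (should be 1). ✓

(x_1, y_1) = (49, 4); (x_4, y_4) = (46099201, 3763984).


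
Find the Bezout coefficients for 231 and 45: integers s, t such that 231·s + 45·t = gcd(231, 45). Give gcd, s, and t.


Euclidean algorithm on (231, 45) — divide until remainder is 0:
  231 = 5 · 45 + 6
  45 = 7 · 6 + 3
  6 = 2 · 3 + 0
gcd(231, 45) = 3.
Track Bezout coefficients alongside the remainders: start with r₀ = 231 = a·1 + b·0 (s = 1, t = 0) and r₁ = 45 = a·0 + b·1 (s = 0, t = 1); each new remainder r_{k+1} = r_{k-1} − q_k·r_k inherits s_{k+1} = s_{k-1} − q_k·s_k, t_{k+1} = t_{k-1} − q_k·t_k, so r_k = a·s_k + b·t_k at every step:
  q = 5: r = 6, s = 1 − 5·0 = 1, t = 0 − 5·1 = -5  (check: 231·1 + 45·(-5) = 6)
  q = 7: r = 3, s = 0 − 7·1 = -7, t = 1 − 7·(-5) = 36  (check: 231·(-7) + 45·36 = 3)
The row with r = 3 (the gcd) gives the Bezout coefficients s = -7, t = 36.
Result: 231 · (-7) + 45 · (36) = 3.

gcd(231, 45) = 3; s = -7, t = 36 (check: 231·(-7) + 45·36 = 3).


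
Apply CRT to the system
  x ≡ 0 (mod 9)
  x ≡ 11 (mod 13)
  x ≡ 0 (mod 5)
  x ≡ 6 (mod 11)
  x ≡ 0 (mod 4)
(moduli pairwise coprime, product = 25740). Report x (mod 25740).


Product of moduli M = 9 · 13 · 5 · 11 · 4 = 25740.
Merge one congruence at a time:
  Start: x ≡ 0 (mod 9).
  Combine with x ≡ 11 (mod 13); new modulus lcm = 117.
    Write x = 0 + 9·t and substitute into x ≡ 11 (mod 13): 9·t ≡ 11 − 0 = 11 (mod 13).
    The inverse of 9 mod 13 is 3 (since 9·3 = 27 = 2·13 + 1), so t ≡ 3·11 = 33 ≡ 7 (mod 13).
    Then x = 0 + 9·7 = 63, valid modulo lcm(9, 13) = 117: x ≡ 63 (mod 117).
  Combine with x ≡ 0 (mod 5); new modulus lcm = 585.
    Write x = 63 + 117·t and substitute into x ≡ 0 (mod 5): 117·t ≡ 0 − 63 = -63 (mod 5).
    Reduce coefficients mod 5: 2·t ≡ 2 (mod 5).
    The inverse of 2 mod 5 is 3 (since 2·3 = 6 = 1·5 + 1), so t ≡ 3·2 = 6 ≡ 1 (mod 5).
    Then x = 63 + 117·1 = 180, valid modulo lcm(117, 5) = 585: x ≡ 180 (mod 585).
  Combine with x ≡ 6 (mod 11); new modulus lcm = 6435.
    Write x = 180 + 585·t and substitute into x ≡ 6 (mod 11): 585·t ≡ 6 − 180 = -174 (mod 11).
    Reduce coefficients mod 11: 2·t ≡ 2 (mod 11).
    The inverse of 2 mod 11 is 6 (since 2·6 = 12 = 1·11 + 1), so t ≡ 6·2 = 12 ≡ 1 (mod 11).
    Then x = 180 + 585·1 = 765, valid modulo lcm(585, 11) = 6435: x ≡ 765 (mod 6435).
  Combine with x ≡ 0 (mod 4); new modulus lcm = 25740.
    Write x = 765 + 6435·t and substitute into x ≡ 0 (mod 4): 6435·t ≡ 0 − 765 = -765 (mod 4).
    Reduce coefficients mod 4: 3·t ≡ 3 (mod 4).
    The inverse of 3 mod 4 is 3 (since 3·3 = 9 = 2·4 + 1), so t ≡ 3·3 = 9 ≡ 1 (mod 4).
    Then x = 765 + 6435·1 = 7200, valid modulo lcm(6435, 4) = 25740: x ≡ 7200 (mod 25740).
Verify against each original: 7200 mod 9 = 0, 7200 mod 13 = 11, 7200 mod 5 = 0, 7200 mod 11 = 6, 7200 mod 4 = 0.

x ≡ 7200 (mod 25740).


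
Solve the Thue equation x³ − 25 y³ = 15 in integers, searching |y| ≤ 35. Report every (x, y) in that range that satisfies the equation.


The equation is x³ - 25y³ = 15. For fixed y, x³ = 25·y³ + 15, so a solution requires the RHS to be a perfect cube.
Strategy: iterate y from -35 to 35, compute RHS = 25·y³ + 15, and check whether it is a (positive or negative) perfect cube.
Check small values of y:
  y = 0: RHS = 15 is not a perfect cube.
  y = 1: RHS = 40 is not a perfect cube.
  y = -1: RHS = -10 is not a perfect cube.
  y = 2: RHS = 215 is not a perfect cube.
  y = -2: RHS = -185 is not a perfect cube.
  y = 3: RHS = 690 is not a perfect cube.
  y = -3: RHS = -660 is not a perfect cube.
Continuing the search up to |y| = 35 finds no solutions either.
No (x, y) in the scanned range satisfies the equation.

No integer solutions with |y| ≤ 35.


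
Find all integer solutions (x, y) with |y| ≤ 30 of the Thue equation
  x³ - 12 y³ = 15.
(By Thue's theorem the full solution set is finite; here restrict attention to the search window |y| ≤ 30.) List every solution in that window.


The equation is x³ - 12y³ = 15. For fixed y, x³ = 12·y³ + 15, so a solution requires the RHS to be a perfect cube.
Strategy: iterate y from -30 to 30, compute RHS = 12·y³ + 15, and check whether it is a (positive or negative) perfect cube.
Check small values of y:
  y = 0: RHS = 15 is not a perfect cube.
  y = 1: RHS = 27 = (3)³ ⇒ x = 3 works.
  y = -1: RHS = 3 is not a perfect cube.
  y = 2: RHS = 111 is not a perfect cube.
  y = -2: RHS = -81 is not a perfect cube.
  y = 3: RHS = 339 is not a perfect cube.
  y = -3: RHS = -309 is not a perfect cube.
Continuing the search up to |y| = 30 finds no further solutions beyond those listed.
Collected solutions: (3, 1).

Solutions (with |y| ≤ 30): (3, 1).


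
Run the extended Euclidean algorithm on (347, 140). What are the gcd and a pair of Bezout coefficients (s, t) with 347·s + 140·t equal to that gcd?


Euclidean algorithm on (347, 140) — divide until remainder is 0:
  347 = 2 · 140 + 67
  140 = 2 · 67 + 6
  67 = 11 · 6 + 1
  6 = 6 · 1 + 0
gcd(347, 140) = 1.
Track Bezout coefficients alongside the remainders: start with r₀ = 347 = a·1 + b·0 (s = 1, t = 0) and r₁ = 140 = a·0 + b·1 (s = 0, t = 1); each new remainder r_{k+1} = r_{k-1} − q_k·r_k inherits s_{k+1} = s_{k-1} − q_k·s_k, t_{k+1} = t_{k-1} − q_k·t_k, so r_k = a·s_k + b·t_k at every step:
  q = 2: r = 67, s = 1 − 2·0 = 1, t = 0 − 2·1 = -2  (check: 347·1 + 140·(-2) = 67)
  q = 2: r = 6, s = 0 − 2·1 = -2, t = 1 − 2·(-2) = 5  (check: 347·(-2) + 140·5 = 6)
  q = 11: r = 1, s = 1 − 11·(-2) = 23, t = -2 − 11·5 = -57  (check: 347·23 + 140·(-57) = 1)
The row with r = 1 (the gcd) gives the Bezout coefficients s = 23, t = -57.
Result: 347 · (23) + 140 · (-57) = 1.

gcd(347, 140) = 1; s = 23, t = -57 (check: 347·23 + 140·(-57) = 1).


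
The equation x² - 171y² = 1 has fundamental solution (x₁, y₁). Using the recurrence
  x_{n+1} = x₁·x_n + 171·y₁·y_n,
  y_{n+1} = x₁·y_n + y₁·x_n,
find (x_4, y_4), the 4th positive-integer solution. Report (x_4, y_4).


Step 1: Find the fundamental solution (x₁, y₁) of x² - 171y² = 1.
  Expand √171 as a continued fraction. a₀ = ⌊√171⌋ = 13; iterate m_{k+1} = d_k·a_k − m_k, d_{k+1} = (171 − m_{k+1}²)/d_k, a_{k+1} = ⌊(a₀ + m_{k+1})/d_{k+1}⌋ (starting m₀ = 0, d₀ = 1), with convergents p_k = a_k·p_{k-1} + p_{k-2}, q_k = a_k·q_{k-1} + q_{k-2} (p₋₁ = 1, q₋₁ = 0):
  k = 0: a₀ = 13; p₀/q₀ = 13/1; p₀² − 171·q₀² = 169 − 171 = -2.
  k = 1: m = 13, d = 2, a = ⌊(13 + 13)/2⌋ = 13; p/q = (13·13 + 1)/(13·1 + 0) = 170/13; p² − 171·q² = 28900 − 28899 = 1.
  The first convergent with p² − 171·q² = 1 gives the fundamental solution (x₁, y₁) = (170, 13).
Step 2: Apply the recurrence (x_{n+1}, y_{n+1}) = (x₁x_n + 171y₁y_n, x₁y_n + y₁x_n) repeatedly.
  From (x_1, y_1) = (170, 13): x_2 = 170·170 + 171·13·13 = 57799; y_2 = 170·13 + 13·170 = 4420.
  From (x_2, y_2) = (57799, 4420): x_3 = 170·57799 + 171·13·4420 = 19651490; y_3 = 170·4420 + 13·57799 = 1502787.
  From (x_3, y_3) = (19651490, 1502787): x_4 = 170·19651490 + 171·13·1502787 = 6681448801; y_4 = 170·1502787 + 13·19651490 = 510943160.
Step 3: Verify x_4² - 171·y_4² = 44641758080384337601 - 44641758080384337600 = 1 (should be 1). ✓

(x_1, y_1) = (170, 13); (x_4, y_4) = (6681448801, 510943160).


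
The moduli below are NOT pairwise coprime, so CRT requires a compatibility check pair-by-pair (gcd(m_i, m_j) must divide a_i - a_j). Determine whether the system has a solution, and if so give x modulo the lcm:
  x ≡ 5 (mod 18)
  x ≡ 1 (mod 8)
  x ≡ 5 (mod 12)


Moduli 18, 8, 12 are not pairwise coprime, so CRT works modulo lcm(m_i) when all pairwise compatibility conditions hold.
Pairwise compatibility: gcd(m_i, m_j) must divide a_i - a_j for every pair.
Merge one congruence at a time:
  Start: x ≡ 5 (mod 18).
  Combine with x ≡ 1 (mod 8): gcd(18, 8) = 2; 1 - 5 = -4, which IS divisible by 2, so compatible.
    Write x = 5 + 18·t and substitute into x ≡ 1 (mod 8): 18·t ≡ 1 − 5 = -4 (mod 8).
    Divide the congruence (and modulus) by g = 2: 9·t ≡ -2 (mod 4).
    Reduce coefficients mod 4: 1·t ≡ 2 (mod 4).
    So t ≡ 2 (mod 4).
    Then x = 5 + 18·2 = 41, valid modulo lcm(18, 8) = 72: x ≡ 41 (mod 72).
  Combine with x ≡ 5 (mod 12): gcd(72, 12) = 12; 5 - 41 = -36, which IS divisible by 12, so compatible.
    Write x = 41 + 72·t and substitute into x ≡ 5 (mod 12): 72·t ≡ 5 − 41 = -36 (mod 12).
    Divide the congruence (and modulus) by g = 12: 6·t ≡ -3 (mod 1).
    Modulo 1 every t works; take t = 0.
    Then x = 41 + 72·0 = 41, valid modulo lcm(72, 12) = 72: x ≡ 41 (mod 72).
Verify: 41 mod 18 = 5, 41 mod 8 = 1, 41 mod 12 = 5.

x ≡ 41 (mod 72).


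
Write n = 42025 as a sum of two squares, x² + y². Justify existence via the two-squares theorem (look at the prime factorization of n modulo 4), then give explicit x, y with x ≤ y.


Step 1: Factor n = 42025 = 5^2 · 41^2.
Step 2: Check the mod-4 condition on each prime factor: 5 ≡ 1 (mod 4), exponent 2; 41 ≡ 1 (mod 4), exponent 2.
All primes ≡ 3 (mod 4) appear to even exponent (or don't appear), so by the two-squares theorem n IS expressible as a sum of two squares.
Step 3: Build a representation. Group n = k² · m with k = 5 and m = 41 · 41 = 1681 (a product of primes ≡ 1 (mod 4)); a representation of m scales to one of n via (k·x)² + (k·y)² = k²(x² + y²). Each prime p ≡ 1 (mod 4) is itself a sum of two squares; find a² by testing p − a² for a perfect square:
  41: 41 − 1² = 40, 41 − 2² = 37, 41 − 3² = 32, 41 − 4² = 25 = 5² ⇒ 41 = 4² + 5².
  Combine using the Brahmagupta–Fibonacci identity (a² + b²)(c² + d²) = (ac − bd)² + (ad + bc)² = (ac + bd)² + (ad − bc)²:
  41 · 41 = 1681: from (4² + 5²)(4² + 5²), take (4·4 − 5·5, 4·5 + 5·4) = (16 − 25, 20 + 20) = (-9, 40); dropping signs (only squares matter) gives (9, 40); check 9² + 40² = 81 + 1600 = 1681 ✓.
  Scale by k = 5: (5·9, 5·40) = (45, 200).
Step 4: Order so x ≤ y and verify: 45² + 200² = 2025 + 40000 = 42025 = n. ✓

n = 42025 = 45² + 200² (one valid representation with x ≤ y).


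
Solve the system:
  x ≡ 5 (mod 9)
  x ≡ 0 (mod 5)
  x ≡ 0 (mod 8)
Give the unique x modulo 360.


Moduli 9, 5, 8 are pairwise coprime; by CRT there is a unique solution modulo M = 9 · 5 · 8 = 360.
Solve pairwise, accumulating the modulus:
  Start with x ≡ 5 (mod 9).
  Combine with x ≡ 0 (mod 5): since gcd(9, 5) = 1, we get a unique residue mod 45.
    Write x = 5 + 9·t and substitute into x ≡ 0 (mod 5): 9·t ≡ 0 − 5 = -5 (mod 5).
    Reduce coefficients mod 5: 4·t ≡ 0 (mod 5).
    The inverse of 4 mod 5 is 4 (since 4·4 = 16 = 3·5 + 1), so t ≡ 4·0 = 0 ≡ 0 (mod 5).
    Then x = 5 + 9·0 = 5, valid modulo lcm(9, 5) = 45: x ≡ 5 (mod 45).
  Combine with x ≡ 0 (mod 8): since gcd(45, 8) = 1, we get a unique residue mod 360.
    Write x = 5 + 45·t and substitute into x ≡ 0 (mod 8): 45·t ≡ 0 − 5 = -5 (mod 8).
    Reduce coefficients mod 8: 5·t ≡ 3 (mod 8).
    The inverse of 5 mod 8 is 5 (since 5·5 = 25 = 3·8 + 1), so t ≡ 5·3 = 15 ≡ 7 (mod 8).
    Then x = 5 + 45·7 = 320, valid modulo lcm(45, 8) = 360: x ≡ 320 (mod 360).
Verify: 320 mod 9 = 5 ✓, 320 mod 5 = 0 ✓, 320 mod 8 = 0 ✓.

x ≡ 320 (mod 360).


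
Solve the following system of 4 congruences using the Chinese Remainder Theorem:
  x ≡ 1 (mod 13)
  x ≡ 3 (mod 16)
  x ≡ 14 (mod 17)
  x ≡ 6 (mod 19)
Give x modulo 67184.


Product of moduli M = 13 · 16 · 17 · 19 = 67184.
Merge one congruence at a time:
  Start: x ≡ 1 (mod 13).
  Combine with x ≡ 3 (mod 16); new modulus lcm = 208.
    Write x = 1 + 13·t and substitute into x ≡ 3 (mod 16): 13·t ≡ 3 − 1 = 2 (mod 16).
    The inverse of 13 mod 16 is 5 (since 13·5 = 65 = 4·16 + 1), so t ≡ 5·2 = 10 ≡ 10 (mod 16).
    Then x = 1 + 13·10 = 131, valid modulo lcm(13, 16) = 208: x ≡ 131 (mod 208).
  Combine with x ≡ 14 (mod 17); new modulus lcm = 3536.
    Write x = 131 + 208·t and substitute into x ≡ 14 (mod 17): 208·t ≡ 14 − 131 = -117 (mod 17).
    Reduce coefficients mod 17: 4·t ≡ 2 (mod 17).
    The inverse of 4 mod 17 is 13 (since 4·13 = 52 = 3·17 + 1), so t ≡ 13·2 = 26 ≡ 9 (mod 17).
    Then x = 131 + 208·9 = 2003, valid modulo lcm(208, 17) = 3536: x ≡ 2003 (mod 3536).
  Combine with x ≡ 6 (mod 19); new modulus lcm = 67184.
    Write x = 2003 + 3536·t and substitute into x ≡ 6 (mod 19): 3536·t ≡ 6 − 2003 = -1997 (mod 19).
    Reduce coefficients mod 19: 2·t ≡ 17 (mod 19).
    The inverse of 2 mod 19 is 10 (since 2·10 = 20 = 1·19 + 1), so t ≡ 10·17 = 170 ≡ 18 (mod 19).
    Then x = 2003 + 3536·18 = 65651, valid modulo lcm(3536, 19) = 67184: x ≡ 65651 (mod 67184).
Verify against each original: 65651 mod 13 = 1, 65651 mod 16 = 3, 65651 mod 17 = 14, 65651 mod 19 = 6.

x ≡ 65651 (mod 67184).


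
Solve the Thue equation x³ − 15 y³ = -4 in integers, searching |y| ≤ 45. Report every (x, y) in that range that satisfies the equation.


The equation is x³ - 15y³ = -4. For fixed y, x³ = 15·y³ − 4, so a solution requires the RHS to be a perfect cube.
Strategy: iterate y from -45 to 45, compute RHS = 15·y³ − 4, and check whether it is a (positive or negative) perfect cube.
Check small values of y:
  y = 0: RHS = -4 is not a perfect cube.
  y = 1: RHS = 11 is not a perfect cube.
  y = -1: RHS = -19 is not a perfect cube.
  y = 2: RHS = 116 is not a perfect cube.
  y = -2: RHS = -124 is not a perfect cube.
  y = 3: RHS = 401 is not a perfect cube.
  y = -3: RHS = -409 is not a perfect cube.
Continuing the search up to |y| = 45 finds no solutions either.
No (x, y) in the scanned range satisfies the equation.

No integer solutions with |y| ≤ 45.


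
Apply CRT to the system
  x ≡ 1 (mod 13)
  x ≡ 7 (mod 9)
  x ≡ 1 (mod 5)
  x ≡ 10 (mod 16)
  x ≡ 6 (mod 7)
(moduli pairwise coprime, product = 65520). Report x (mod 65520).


Product of moduli M = 13 · 9 · 5 · 16 · 7 = 65520.
Merge one congruence at a time:
  Start: x ≡ 1 (mod 13).
  Combine with x ≡ 7 (mod 9); new modulus lcm = 117.
    Write x = 1 + 13·t and substitute into x ≡ 7 (mod 9): 13·t ≡ 7 − 1 = 6 (mod 9).
    Reduce coefficients mod 9: 4·t ≡ 6 (mod 9).
    The inverse of 4 mod 9 is 7 (since 4·7 = 28 = 3·9 + 1), so t ≡ 7·6 = 42 ≡ 6 (mod 9).
    Then x = 1 + 13·6 = 79, valid modulo lcm(13, 9) = 117: x ≡ 79 (mod 117).
  Combine with x ≡ 1 (mod 5); new modulus lcm = 585.
    Write x = 79 + 117·t and substitute into x ≡ 1 (mod 5): 117·t ≡ 1 − 79 = -78 (mod 5).
    Reduce coefficients mod 5: 2·t ≡ 2 (mod 5).
    The inverse of 2 mod 5 is 3 (since 2·3 = 6 = 1·5 + 1), so t ≡ 3·2 = 6 ≡ 1 (mod 5).
    Then x = 79 + 117·1 = 196, valid modulo lcm(117, 5) = 585: x ≡ 196 (mod 585).
  Combine with x ≡ 10 (mod 16); new modulus lcm = 9360.
    Write x = 196 + 585·t and substitute into x ≡ 10 (mod 16): 585·t ≡ 10 − 196 = -186 (mod 16).
    Reduce coefficients mod 16: 9·t ≡ 6 (mod 16).
    The inverse of 9 mod 16 is 9 (since 9·9 = 81 = 5·16 + 1), so t ≡ 9·6 = 54 ≡ 6 (mod 16).
    Then x = 196 + 585·6 = 3706, valid modulo lcm(585, 16) = 9360: x ≡ 3706 (mod 9360).
  Combine with x ≡ 6 (mod 7); new modulus lcm = 65520.
    Write x = 3706 + 9360·t and substitute into x ≡ 6 (mod 7): 9360·t ≡ 6 − 3706 = -3700 (mod 7).
    Reduce coefficients mod 7: 1·t ≡ 3 (mod 7).
    So t ≡ 3 (mod 7).
    Then x = 3706 + 9360·3 = 31786, valid modulo lcm(9360, 7) = 65520: x ≡ 31786 (mod 65520).
Verify against each original: 31786 mod 13 = 1, 31786 mod 9 = 7, 31786 mod 5 = 1, 31786 mod 16 = 10, 31786 mod 7 = 6.

x ≡ 31786 (mod 65520).


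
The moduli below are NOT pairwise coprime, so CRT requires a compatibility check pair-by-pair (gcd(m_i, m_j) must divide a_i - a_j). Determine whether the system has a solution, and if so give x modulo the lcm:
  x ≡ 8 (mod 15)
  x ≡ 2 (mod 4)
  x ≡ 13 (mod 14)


Moduli 15, 4, 14 are not pairwise coprime, so CRT works modulo lcm(m_i) when all pairwise compatibility conditions hold.
Pairwise compatibility: gcd(m_i, m_j) must divide a_i - a_j for every pair.
Merge one congruence at a time:
  Start: x ≡ 8 (mod 15).
  Combine with x ≡ 2 (mod 4): gcd(15, 4) = 1; 2 - 8 = -6, which IS divisible by 1, so compatible.
    Write x = 8 + 15·t and substitute into x ≡ 2 (mod 4): 15·t ≡ 2 − 8 = -6 (mod 4).
    Reduce coefficients mod 4: 3·t ≡ 2 (mod 4).
    The inverse of 3 mod 4 is 3 (since 3·3 = 9 = 2·4 + 1), so t ≡ 3·2 = 6 ≡ 2 (mod 4).
    Then x = 8 + 15·2 = 38, valid modulo lcm(15, 4) = 60: x ≡ 38 (mod 60).
  Combine with x ≡ 13 (mod 14): gcd(60, 14) = 2, and 13 - 38 = -25 is NOT divisible by 2.
    ⇒ system is inconsistent (no integer solution).

No solution (the system is inconsistent).


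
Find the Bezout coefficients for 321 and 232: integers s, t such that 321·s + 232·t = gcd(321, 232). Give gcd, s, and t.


Euclidean algorithm on (321, 232) — divide until remainder is 0:
  321 = 1 · 232 + 89
  232 = 2 · 89 + 54
  89 = 1 · 54 + 35
  54 = 1 · 35 + 19
  35 = 1 · 19 + 16
  19 = 1 · 16 + 3
  16 = 5 · 3 + 1
  3 = 3 · 1 + 0
gcd(321, 232) = 1.
Track Bezout coefficients alongside the remainders: start with r₀ = 321 = a·1 + b·0 (s = 1, t = 0) and r₁ = 232 = a·0 + b·1 (s = 0, t = 1); each new remainder r_{k+1} = r_{k-1} − q_k·r_k inherits s_{k+1} = s_{k-1} − q_k·s_k, t_{k+1} = t_{k-1} − q_k·t_k, so r_k = a·s_k + b·t_k at every step:
  q = 1: r = 89, s = 1 − 1·0 = 1, t = 0 − 1·1 = -1  (check: 321·1 + 232·(-1) = 89)
  q = 2: r = 54, s = 0 − 2·1 = -2, t = 1 − 2·(-1) = 3  (check: 321·(-2) + 232·3 = 54)
  q = 1: r = 35, s = 1 − 1·(-2) = 3, t = -1 − 1·3 = -4  (check: 321·3 + 232·(-4) = 35)
  q = 1: r = 19, s = -2 − 1·3 = -5, t = 3 − 1·(-4) = 7  (check: 321·(-5) + 232·7 = 19)
  q = 1: r = 16, s = 3 − 1·(-5) = 8, t = -4 − 1·7 = -11  (check: 321·8 + 232·(-11) = 16)
  q = 1: r = 3, s = -5 − 1·8 = -13, t = 7 − 1·(-11) = 18  (check: 321·(-13) + 232·18 = 3)
  q = 5: r = 1, s = 8 − 5·(-13) = 73, t = -11 − 5·18 = -101  (check: 321·73 + 232·(-101) = 1)
The row with r = 1 (the gcd) gives the Bezout coefficients s = 73, t = -101.
Result: 321 · (73) + 232 · (-101) = 1.

gcd(321, 232) = 1; s = 73, t = -101 (check: 321·73 + 232·(-101) = 1).


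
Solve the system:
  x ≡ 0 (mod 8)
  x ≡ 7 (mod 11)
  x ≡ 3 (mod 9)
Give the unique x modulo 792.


Moduli 8, 11, 9 are pairwise coprime; by CRT there is a unique solution modulo M = 8 · 11 · 9 = 792.
Solve pairwise, accumulating the modulus:
  Start with x ≡ 0 (mod 8).
  Combine with x ≡ 7 (mod 11): since gcd(8, 11) = 1, we get a unique residue mod 88.
    Write x = 0 + 8·t and substitute into x ≡ 7 (mod 11): 8·t ≡ 7 − 0 = 7 (mod 11).
    The inverse of 8 mod 11 is 7 (since 8·7 = 56 = 5·11 + 1), so t ≡ 7·7 = 49 ≡ 5 (mod 11).
    Then x = 0 + 8·5 = 40, valid modulo lcm(8, 11) = 88: x ≡ 40 (mod 88).
  Combine with x ≡ 3 (mod 9): since gcd(88, 9) = 1, we get a unique residue mod 792.
    Write x = 40 + 88·t and substitute into x ≡ 3 (mod 9): 88·t ≡ 3 − 40 = -37 (mod 9).
    Reduce coefficients mod 9: 7·t ≡ 8 (mod 9).
    The inverse of 7 mod 9 is 4 (since 7·4 = 28 = 3·9 + 1), so t ≡ 4·8 = 32 ≡ 5 (mod 9).
    Then x = 40 + 88·5 = 480, valid modulo lcm(88, 9) = 792: x ≡ 480 (mod 792).
Verify: 480 mod 8 = 0 ✓, 480 mod 11 = 7 ✓, 480 mod 9 = 3 ✓.

x ≡ 480 (mod 792).


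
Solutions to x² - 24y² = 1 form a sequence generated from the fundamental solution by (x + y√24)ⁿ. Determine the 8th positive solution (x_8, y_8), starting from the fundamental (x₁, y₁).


Step 1: Find the fundamental solution (x₁, y₁) of x² - 24y² = 1.
  Expand √24 as a continued fraction. a₀ = ⌊√24⌋ = 4; iterate m_{k+1} = d_k·a_k − m_k, d_{k+1} = (24 − m_{k+1}²)/d_k, a_{k+1} = ⌊(a₀ + m_{k+1})/d_{k+1}⌋ (starting m₀ = 0, d₀ = 1), with convergents p_k = a_k·p_{k-1} + p_{k-2}, q_k = a_k·q_{k-1} + q_{k-2} (p₋₁ = 1, q₋₁ = 0):
  k = 0: a₀ = 4; p₀/q₀ = 4/1; p₀² − 24·q₀² = 16 − 24 = -8.
  k = 1: m = 4, d = 8, a = ⌊(4 + 4)/8⌋ = 1; p/q = (1·4 + 1)/(1·1 + 0) = 5/1; p² − 24·q² = 25 − 24 = 1.
  The first convergent with p² − 24·q² = 1 gives the fundamental solution (x₁, y₁) = (5, 1).
Step 2: Apply the recurrence (x_{n+1}, y_{n+1}) = (x₁x_n + 24y₁y_n, x₁y_n + y₁x_n) repeatedly.
  From (x_1, y_1) = (5, 1): x_2 = 5·5 + 24·1·1 = 49; y_2 = 5·1 + 1·5 = 10.
  From (x_2, y_2) = (49, 10): x_3 = 5·49 + 24·1·10 = 485; y_3 = 5·10 + 1·49 = 99.
  From (x_3, y_3) = (485, 99): x_4 = 5·485 + 24·1·99 = 4801; y_4 = 5·99 + 1·485 = 980.
  From (x_4, y_4) = (4801, 980): x_5 = 5·4801 + 24·1·980 = 47525; y_5 = 5·980 + 1·4801 = 9701.
  From (x_5, y_5) = (47525, 9701): x_6 = 5·47525 + 24·1·9701 = 470449; y_6 = 5·9701 + 1·47525 = 96030.
  From (x_6, y_6) = (470449, 96030): x_7 = 5·470449 + 24·1·96030 = 4656965; y_7 = 5·96030 + 1·470449 = 950599.
  From (x_7, y_7) = (4656965, 950599): x_8 = 5·4656965 + 24·1·950599 = 46099201; y_8 = 5·950599 + 1·4656965 = 9409960.
Step 3: Verify x_8² - 24·y_8² = 2125136332838401 - 2125136332838400 = 1 (should be 1). ✓

(x_1, y_1) = (5, 1); (x_8, y_8) = (46099201, 9409960).
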